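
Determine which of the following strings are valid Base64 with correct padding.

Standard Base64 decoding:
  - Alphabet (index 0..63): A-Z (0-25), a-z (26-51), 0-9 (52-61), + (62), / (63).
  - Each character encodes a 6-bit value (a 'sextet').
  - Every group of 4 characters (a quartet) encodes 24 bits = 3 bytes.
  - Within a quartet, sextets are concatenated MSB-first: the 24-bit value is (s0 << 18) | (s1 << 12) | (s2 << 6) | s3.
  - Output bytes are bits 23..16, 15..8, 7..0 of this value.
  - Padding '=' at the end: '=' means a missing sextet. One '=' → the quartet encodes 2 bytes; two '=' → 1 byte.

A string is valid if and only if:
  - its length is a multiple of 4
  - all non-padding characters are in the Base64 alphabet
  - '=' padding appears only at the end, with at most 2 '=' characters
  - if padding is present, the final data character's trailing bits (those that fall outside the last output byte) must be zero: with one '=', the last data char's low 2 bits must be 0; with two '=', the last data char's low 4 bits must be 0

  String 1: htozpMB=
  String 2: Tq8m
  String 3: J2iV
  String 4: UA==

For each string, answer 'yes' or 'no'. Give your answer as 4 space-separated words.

Answer: no yes yes yes

Derivation:
String 1: 'htozpMB=' → invalid (bad trailing bits)
String 2: 'Tq8m' → valid
String 3: 'J2iV' → valid
String 4: 'UA==' → valid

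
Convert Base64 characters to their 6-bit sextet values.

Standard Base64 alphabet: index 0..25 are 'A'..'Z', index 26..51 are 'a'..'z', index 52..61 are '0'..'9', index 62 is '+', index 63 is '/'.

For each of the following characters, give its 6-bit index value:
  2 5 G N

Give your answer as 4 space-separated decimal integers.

Answer: 54 57 6 13

Derivation:
'2': 0..9 range, 52 + ord('2') − ord('0') = 54
'5': 0..9 range, 52 + ord('5') − ord('0') = 57
'G': A..Z range, ord('G') − ord('A') = 6
'N': A..Z range, ord('N') − ord('A') = 13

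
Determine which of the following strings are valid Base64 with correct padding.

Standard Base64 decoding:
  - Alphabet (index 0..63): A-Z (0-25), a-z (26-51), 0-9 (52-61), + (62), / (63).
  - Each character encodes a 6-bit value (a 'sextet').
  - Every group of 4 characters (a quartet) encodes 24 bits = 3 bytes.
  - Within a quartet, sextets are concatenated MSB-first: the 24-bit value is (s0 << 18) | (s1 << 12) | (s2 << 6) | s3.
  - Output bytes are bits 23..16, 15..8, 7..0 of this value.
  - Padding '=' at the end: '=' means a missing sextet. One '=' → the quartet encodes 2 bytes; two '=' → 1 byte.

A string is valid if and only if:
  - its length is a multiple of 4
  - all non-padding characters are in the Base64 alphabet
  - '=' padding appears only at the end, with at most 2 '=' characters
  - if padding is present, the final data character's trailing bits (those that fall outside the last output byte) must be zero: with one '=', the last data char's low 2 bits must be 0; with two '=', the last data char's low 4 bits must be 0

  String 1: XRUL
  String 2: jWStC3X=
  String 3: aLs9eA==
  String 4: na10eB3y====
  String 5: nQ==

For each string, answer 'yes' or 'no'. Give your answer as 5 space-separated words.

Answer: yes no yes no yes

Derivation:
String 1: 'XRUL' → valid
String 2: 'jWStC3X=' → invalid (bad trailing bits)
String 3: 'aLs9eA==' → valid
String 4: 'na10eB3y====' → invalid (4 pad chars (max 2))
String 5: 'nQ==' → valid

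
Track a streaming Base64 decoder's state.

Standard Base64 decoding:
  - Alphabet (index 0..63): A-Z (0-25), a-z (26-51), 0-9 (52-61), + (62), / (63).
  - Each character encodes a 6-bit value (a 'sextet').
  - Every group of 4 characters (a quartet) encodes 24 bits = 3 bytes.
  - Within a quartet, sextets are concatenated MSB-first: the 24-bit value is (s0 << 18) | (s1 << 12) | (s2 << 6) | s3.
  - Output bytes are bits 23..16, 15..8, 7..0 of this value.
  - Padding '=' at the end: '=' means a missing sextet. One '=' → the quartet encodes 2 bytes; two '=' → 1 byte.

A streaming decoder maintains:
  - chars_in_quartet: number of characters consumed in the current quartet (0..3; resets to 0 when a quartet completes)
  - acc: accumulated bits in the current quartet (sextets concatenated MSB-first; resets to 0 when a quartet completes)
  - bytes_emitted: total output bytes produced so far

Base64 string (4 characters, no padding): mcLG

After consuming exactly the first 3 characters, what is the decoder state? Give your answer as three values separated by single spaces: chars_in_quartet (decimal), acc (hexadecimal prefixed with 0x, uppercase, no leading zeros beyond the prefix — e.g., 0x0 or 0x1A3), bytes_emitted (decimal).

Answer: 3 0x2670B 0

Derivation:
After char 0 ('m'=38): chars_in_quartet=1 acc=0x26 bytes_emitted=0
After char 1 ('c'=28): chars_in_quartet=2 acc=0x99C bytes_emitted=0
After char 2 ('L'=11): chars_in_quartet=3 acc=0x2670B bytes_emitted=0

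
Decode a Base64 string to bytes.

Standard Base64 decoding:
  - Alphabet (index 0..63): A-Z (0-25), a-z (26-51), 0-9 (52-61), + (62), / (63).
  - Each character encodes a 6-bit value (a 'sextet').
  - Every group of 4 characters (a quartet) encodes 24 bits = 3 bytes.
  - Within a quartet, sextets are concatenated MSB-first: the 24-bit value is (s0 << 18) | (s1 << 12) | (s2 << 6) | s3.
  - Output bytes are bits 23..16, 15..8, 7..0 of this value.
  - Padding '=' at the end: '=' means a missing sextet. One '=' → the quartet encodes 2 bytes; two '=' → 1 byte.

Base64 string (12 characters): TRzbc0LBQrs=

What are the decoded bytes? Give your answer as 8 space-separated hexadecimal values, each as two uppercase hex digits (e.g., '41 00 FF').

After char 0 ('T'=19): chars_in_quartet=1 acc=0x13 bytes_emitted=0
After char 1 ('R'=17): chars_in_quartet=2 acc=0x4D1 bytes_emitted=0
After char 2 ('z'=51): chars_in_quartet=3 acc=0x13473 bytes_emitted=0
After char 3 ('b'=27): chars_in_quartet=4 acc=0x4D1CDB -> emit 4D 1C DB, reset; bytes_emitted=3
After char 4 ('c'=28): chars_in_quartet=1 acc=0x1C bytes_emitted=3
After char 5 ('0'=52): chars_in_quartet=2 acc=0x734 bytes_emitted=3
After char 6 ('L'=11): chars_in_quartet=3 acc=0x1CD0B bytes_emitted=3
After char 7 ('B'=1): chars_in_quartet=4 acc=0x7342C1 -> emit 73 42 C1, reset; bytes_emitted=6
After char 8 ('Q'=16): chars_in_quartet=1 acc=0x10 bytes_emitted=6
After char 9 ('r'=43): chars_in_quartet=2 acc=0x42B bytes_emitted=6
After char 10 ('s'=44): chars_in_quartet=3 acc=0x10AEC bytes_emitted=6
Padding '=': partial quartet acc=0x10AEC -> emit 42 BB; bytes_emitted=8

Answer: 4D 1C DB 73 42 C1 42 BB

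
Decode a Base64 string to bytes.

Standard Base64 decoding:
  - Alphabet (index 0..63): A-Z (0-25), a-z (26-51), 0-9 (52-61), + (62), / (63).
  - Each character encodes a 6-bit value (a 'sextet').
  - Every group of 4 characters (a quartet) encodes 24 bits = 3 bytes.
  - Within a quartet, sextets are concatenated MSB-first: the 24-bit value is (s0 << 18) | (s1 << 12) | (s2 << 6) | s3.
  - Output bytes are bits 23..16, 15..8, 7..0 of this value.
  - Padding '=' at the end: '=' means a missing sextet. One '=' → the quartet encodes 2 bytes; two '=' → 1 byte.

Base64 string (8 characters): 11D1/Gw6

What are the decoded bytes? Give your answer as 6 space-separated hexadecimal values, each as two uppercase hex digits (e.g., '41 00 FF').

After char 0 ('1'=53): chars_in_quartet=1 acc=0x35 bytes_emitted=0
After char 1 ('1'=53): chars_in_quartet=2 acc=0xD75 bytes_emitted=0
After char 2 ('D'=3): chars_in_quartet=3 acc=0x35D43 bytes_emitted=0
After char 3 ('1'=53): chars_in_quartet=4 acc=0xD750F5 -> emit D7 50 F5, reset; bytes_emitted=3
After char 4 ('/'=63): chars_in_quartet=1 acc=0x3F bytes_emitted=3
After char 5 ('G'=6): chars_in_quartet=2 acc=0xFC6 bytes_emitted=3
After char 6 ('w'=48): chars_in_quartet=3 acc=0x3F1B0 bytes_emitted=3
After char 7 ('6'=58): chars_in_quartet=4 acc=0xFC6C3A -> emit FC 6C 3A, reset; bytes_emitted=6

Answer: D7 50 F5 FC 6C 3A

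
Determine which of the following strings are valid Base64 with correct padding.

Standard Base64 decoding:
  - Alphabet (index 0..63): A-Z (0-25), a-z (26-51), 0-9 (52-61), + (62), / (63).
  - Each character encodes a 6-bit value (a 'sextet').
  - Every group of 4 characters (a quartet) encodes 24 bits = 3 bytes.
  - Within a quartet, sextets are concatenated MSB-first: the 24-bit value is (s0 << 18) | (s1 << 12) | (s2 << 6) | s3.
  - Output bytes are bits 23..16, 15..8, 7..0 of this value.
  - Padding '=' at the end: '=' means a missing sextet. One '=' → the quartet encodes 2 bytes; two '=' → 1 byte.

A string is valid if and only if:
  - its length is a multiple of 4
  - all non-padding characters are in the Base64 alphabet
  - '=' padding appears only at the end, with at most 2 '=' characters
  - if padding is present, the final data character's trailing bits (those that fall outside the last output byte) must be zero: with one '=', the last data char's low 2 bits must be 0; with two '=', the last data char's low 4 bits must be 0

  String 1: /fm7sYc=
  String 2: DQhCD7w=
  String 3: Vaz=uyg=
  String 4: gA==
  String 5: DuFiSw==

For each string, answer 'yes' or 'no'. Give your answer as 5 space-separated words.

Answer: yes yes no yes yes

Derivation:
String 1: '/fm7sYc=' → valid
String 2: 'DQhCD7w=' → valid
String 3: 'Vaz=uyg=' → invalid (bad char(s): ['=']; '=' in middle)
String 4: 'gA==' → valid
String 5: 'DuFiSw==' → valid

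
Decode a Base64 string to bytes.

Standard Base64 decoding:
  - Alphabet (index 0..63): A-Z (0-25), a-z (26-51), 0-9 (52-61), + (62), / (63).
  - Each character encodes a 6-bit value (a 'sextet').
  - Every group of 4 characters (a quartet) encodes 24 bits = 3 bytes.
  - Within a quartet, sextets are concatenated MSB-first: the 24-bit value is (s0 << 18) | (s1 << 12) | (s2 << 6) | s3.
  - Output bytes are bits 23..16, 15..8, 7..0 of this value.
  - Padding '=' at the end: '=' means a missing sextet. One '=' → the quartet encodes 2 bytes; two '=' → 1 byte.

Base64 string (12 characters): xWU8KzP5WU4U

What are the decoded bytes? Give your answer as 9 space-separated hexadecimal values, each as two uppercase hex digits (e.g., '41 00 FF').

Answer: C5 65 3C 2B 33 F9 59 4E 14

Derivation:
After char 0 ('x'=49): chars_in_quartet=1 acc=0x31 bytes_emitted=0
After char 1 ('W'=22): chars_in_quartet=2 acc=0xC56 bytes_emitted=0
After char 2 ('U'=20): chars_in_quartet=3 acc=0x31594 bytes_emitted=0
After char 3 ('8'=60): chars_in_quartet=4 acc=0xC5653C -> emit C5 65 3C, reset; bytes_emitted=3
After char 4 ('K'=10): chars_in_quartet=1 acc=0xA bytes_emitted=3
After char 5 ('z'=51): chars_in_quartet=2 acc=0x2B3 bytes_emitted=3
After char 6 ('P'=15): chars_in_quartet=3 acc=0xACCF bytes_emitted=3
After char 7 ('5'=57): chars_in_quartet=4 acc=0x2B33F9 -> emit 2B 33 F9, reset; bytes_emitted=6
After char 8 ('W'=22): chars_in_quartet=1 acc=0x16 bytes_emitted=6
After char 9 ('U'=20): chars_in_quartet=2 acc=0x594 bytes_emitted=6
After char 10 ('4'=56): chars_in_quartet=3 acc=0x16538 bytes_emitted=6
After char 11 ('U'=20): chars_in_quartet=4 acc=0x594E14 -> emit 59 4E 14, reset; bytes_emitted=9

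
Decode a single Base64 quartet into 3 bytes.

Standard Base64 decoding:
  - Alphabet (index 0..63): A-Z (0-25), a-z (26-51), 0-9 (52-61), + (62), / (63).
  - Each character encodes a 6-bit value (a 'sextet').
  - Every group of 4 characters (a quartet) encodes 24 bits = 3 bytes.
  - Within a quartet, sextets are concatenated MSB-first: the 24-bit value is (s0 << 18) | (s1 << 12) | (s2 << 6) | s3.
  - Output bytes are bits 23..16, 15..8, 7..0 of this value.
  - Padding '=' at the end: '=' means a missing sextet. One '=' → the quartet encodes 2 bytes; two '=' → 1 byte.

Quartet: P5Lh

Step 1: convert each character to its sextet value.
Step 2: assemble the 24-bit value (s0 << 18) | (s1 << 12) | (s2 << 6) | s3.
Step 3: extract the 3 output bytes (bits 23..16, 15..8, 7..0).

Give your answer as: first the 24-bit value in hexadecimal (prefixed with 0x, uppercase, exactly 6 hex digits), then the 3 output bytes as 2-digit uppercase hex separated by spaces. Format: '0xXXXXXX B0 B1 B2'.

Answer: 0x3F92E1 3F 92 E1

Derivation:
Sextets: P=15, 5=57, L=11, h=33
24-bit: (15<<18) | (57<<12) | (11<<6) | 33
      = 0x3C0000 | 0x039000 | 0x0002C0 | 0x000021
      = 0x3F92E1
Bytes: (v>>16)&0xFF=3F, (v>>8)&0xFF=92, v&0xFF=E1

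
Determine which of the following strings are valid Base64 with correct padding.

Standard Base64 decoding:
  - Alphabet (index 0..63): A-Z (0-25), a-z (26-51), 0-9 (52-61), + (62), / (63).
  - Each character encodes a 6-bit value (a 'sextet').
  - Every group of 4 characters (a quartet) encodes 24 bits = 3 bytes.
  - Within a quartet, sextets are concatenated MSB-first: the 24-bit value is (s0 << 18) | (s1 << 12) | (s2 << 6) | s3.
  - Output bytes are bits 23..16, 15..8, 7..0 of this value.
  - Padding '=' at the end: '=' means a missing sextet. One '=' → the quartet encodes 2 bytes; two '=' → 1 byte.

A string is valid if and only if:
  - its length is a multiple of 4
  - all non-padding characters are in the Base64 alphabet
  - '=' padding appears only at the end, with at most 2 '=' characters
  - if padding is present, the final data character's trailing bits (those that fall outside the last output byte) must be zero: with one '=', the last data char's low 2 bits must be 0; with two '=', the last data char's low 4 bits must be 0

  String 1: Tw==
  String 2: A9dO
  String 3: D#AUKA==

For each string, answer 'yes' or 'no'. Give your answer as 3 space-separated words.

Answer: yes yes no

Derivation:
String 1: 'Tw==' → valid
String 2: 'A9dO' → valid
String 3: 'D#AUKA==' → invalid (bad char(s): ['#'])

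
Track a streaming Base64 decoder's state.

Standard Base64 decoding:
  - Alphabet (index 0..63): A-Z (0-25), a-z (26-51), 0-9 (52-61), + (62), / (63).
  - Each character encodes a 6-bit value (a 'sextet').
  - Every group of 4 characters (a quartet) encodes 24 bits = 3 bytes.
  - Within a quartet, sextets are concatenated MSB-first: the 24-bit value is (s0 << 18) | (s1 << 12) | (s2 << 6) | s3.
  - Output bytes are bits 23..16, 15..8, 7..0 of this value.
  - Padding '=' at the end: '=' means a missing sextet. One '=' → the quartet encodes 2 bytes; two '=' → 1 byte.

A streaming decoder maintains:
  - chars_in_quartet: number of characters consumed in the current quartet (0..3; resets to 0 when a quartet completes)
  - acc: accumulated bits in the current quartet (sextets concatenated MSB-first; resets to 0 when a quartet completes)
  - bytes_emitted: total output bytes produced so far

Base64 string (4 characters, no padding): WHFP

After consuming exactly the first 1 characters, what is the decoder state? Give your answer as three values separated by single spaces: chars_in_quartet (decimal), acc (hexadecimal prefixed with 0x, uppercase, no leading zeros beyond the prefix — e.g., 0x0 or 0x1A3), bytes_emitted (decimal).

Answer: 1 0x16 0

Derivation:
After char 0 ('W'=22): chars_in_quartet=1 acc=0x16 bytes_emitted=0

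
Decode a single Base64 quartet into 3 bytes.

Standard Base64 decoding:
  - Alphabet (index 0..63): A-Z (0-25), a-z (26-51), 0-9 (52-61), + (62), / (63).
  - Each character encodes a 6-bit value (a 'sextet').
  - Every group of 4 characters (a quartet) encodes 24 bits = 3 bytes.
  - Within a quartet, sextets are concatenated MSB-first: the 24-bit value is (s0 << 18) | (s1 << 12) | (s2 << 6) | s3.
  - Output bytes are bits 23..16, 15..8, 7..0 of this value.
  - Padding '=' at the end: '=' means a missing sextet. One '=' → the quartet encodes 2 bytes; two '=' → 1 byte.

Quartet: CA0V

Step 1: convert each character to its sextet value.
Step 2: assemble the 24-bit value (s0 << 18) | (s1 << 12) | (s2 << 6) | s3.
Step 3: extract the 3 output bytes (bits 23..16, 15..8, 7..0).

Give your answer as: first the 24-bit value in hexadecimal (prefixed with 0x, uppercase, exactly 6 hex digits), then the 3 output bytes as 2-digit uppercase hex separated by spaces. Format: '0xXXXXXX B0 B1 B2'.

Sextets: C=2, A=0, 0=52, V=21
24-bit: (2<<18) | (0<<12) | (52<<6) | 21
      = 0x080000 | 0x000000 | 0x000D00 | 0x000015
      = 0x080D15
Bytes: (v>>16)&0xFF=08, (v>>8)&0xFF=0D, v&0xFF=15

Answer: 0x080D15 08 0D 15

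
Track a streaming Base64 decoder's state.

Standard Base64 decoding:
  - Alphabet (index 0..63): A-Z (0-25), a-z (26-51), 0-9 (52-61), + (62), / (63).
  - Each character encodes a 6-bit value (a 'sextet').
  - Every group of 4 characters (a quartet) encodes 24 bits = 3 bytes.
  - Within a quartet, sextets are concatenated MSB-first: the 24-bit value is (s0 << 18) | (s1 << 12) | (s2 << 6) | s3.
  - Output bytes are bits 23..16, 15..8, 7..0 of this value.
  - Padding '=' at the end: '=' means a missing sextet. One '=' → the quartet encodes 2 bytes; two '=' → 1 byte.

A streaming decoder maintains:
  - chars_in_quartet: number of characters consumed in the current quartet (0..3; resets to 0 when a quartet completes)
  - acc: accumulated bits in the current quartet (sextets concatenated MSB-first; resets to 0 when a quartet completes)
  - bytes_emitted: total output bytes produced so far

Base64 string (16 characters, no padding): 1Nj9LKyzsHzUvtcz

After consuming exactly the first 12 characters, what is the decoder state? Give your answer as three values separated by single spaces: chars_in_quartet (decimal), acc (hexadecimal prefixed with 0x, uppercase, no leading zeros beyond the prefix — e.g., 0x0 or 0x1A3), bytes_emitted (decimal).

Answer: 0 0x0 9

Derivation:
After char 0 ('1'=53): chars_in_quartet=1 acc=0x35 bytes_emitted=0
After char 1 ('N'=13): chars_in_quartet=2 acc=0xD4D bytes_emitted=0
After char 2 ('j'=35): chars_in_quartet=3 acc=0x35363 bytes_emitted=0
After char 3 ('9'=61): chars_in_quartet=4 acc=0xD4D8FD -> emit D4 D8 FD, reset; bytes_emitted=3
After char 4 ('L'=11): chars_in_quartet=1 acc=0xB bytes_emitted=3
After char 5 ('K'=10): chars_in_quartet=2 acc=0x2CA bytes_emitted=3
After char 6 ('y'=50): chars_in_quartet=3 acc=0xB2B2 bytes_emitted=3
After char 7 ('z'=51): chars_in_quartet=4 acc=0x2CACB3 -> emit 2C AC B3, reset; bytes_emitted=6
After char 8 ('s'=44): chars_in_quartet=1 acc=0x2C bytes_emitted=6
After char 9 ('H'=7): chars_in_quartet=2 acc=0xB07 bytes_emitted=6
After char 10 ('z'=51): chars_in_quartet=3 acc=0x2C1F3 bytes_emitted=6
After char 11 ('U'=20): chars_in_quartet=4 acc=0xB07CD4 -> emit B0 7C D4, reset; bytes_emitted=9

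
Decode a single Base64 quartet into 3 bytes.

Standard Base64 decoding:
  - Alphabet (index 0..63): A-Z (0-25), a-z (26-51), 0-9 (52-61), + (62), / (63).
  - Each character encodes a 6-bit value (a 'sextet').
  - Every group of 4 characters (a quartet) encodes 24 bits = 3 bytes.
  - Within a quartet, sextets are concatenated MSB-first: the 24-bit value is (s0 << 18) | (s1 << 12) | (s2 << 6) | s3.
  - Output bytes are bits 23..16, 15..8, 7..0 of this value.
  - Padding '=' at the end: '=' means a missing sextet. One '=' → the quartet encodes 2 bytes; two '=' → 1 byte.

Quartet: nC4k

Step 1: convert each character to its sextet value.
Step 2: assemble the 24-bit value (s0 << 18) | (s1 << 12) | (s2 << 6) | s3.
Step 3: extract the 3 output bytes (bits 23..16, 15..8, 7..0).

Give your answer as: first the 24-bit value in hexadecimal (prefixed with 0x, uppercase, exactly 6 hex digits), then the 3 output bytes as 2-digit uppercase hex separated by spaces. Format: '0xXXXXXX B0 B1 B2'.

Answer: 0x9C2E24 9C 2E 24

Derivation:
Sextets: n=39, C=2, 4=56, k=36
24-bit: (39<<18) | (2<<12) | (56<<6) | 36
      = 0x9C0000 | 0x002000 | 0x000E00 | 0x000024
      = 0x9C2E24
Bytes: (v>>16)&0xFF=9C, (v>>8)&0xFF=2E, v&0xFF=24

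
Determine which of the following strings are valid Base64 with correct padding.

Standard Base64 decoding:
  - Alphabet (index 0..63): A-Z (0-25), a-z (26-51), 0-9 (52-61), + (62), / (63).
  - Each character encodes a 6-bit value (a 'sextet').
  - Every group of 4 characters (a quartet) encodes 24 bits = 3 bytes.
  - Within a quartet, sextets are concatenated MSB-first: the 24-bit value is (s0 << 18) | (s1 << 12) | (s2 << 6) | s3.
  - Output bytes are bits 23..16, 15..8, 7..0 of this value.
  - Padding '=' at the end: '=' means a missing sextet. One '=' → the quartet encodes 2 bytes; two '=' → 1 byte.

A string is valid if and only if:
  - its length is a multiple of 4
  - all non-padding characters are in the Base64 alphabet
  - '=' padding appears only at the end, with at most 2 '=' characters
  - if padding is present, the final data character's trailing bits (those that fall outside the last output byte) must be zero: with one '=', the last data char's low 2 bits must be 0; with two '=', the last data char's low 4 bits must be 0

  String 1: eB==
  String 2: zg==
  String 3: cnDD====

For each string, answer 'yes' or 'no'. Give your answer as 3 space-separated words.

String 1: 'eB==' → invalid (bad trailing bits)
String 2: 'zg==' → valid
String 3: 'cnDD====' → invalid (4 pad chars (max 2))

Answer: no yes no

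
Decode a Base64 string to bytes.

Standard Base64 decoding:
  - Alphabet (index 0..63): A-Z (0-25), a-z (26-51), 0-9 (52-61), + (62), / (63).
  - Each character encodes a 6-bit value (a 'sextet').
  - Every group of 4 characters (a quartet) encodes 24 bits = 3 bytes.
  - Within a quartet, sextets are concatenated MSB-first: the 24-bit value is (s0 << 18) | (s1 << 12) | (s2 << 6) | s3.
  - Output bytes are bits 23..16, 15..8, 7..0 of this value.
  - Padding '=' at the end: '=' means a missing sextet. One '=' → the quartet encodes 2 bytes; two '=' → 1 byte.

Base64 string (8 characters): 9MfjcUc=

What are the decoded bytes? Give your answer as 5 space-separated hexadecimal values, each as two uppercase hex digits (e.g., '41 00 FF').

Answer: F4 C7 E3 71 47

Derivation:
After char 0 ('9'=61): chars_in_quartet=1 acc=0x3D bytes_emitted=0
After char 1 ('M'=12): chars_in_quartet=2 acc=0xF4C bytes_emitted=0
After char 2 ('f'=31): chars_in_quartet=3 acc=0x3D31F bytes_emitted=0
After char 3 ('j'=35): chars_in_quartet=4 acc=0xF4C7E3 -> emit F4 C7 E3, reset; bytes_emitted=3
After char 4 ('c'=28): chars_in_quartet=1 acc=0x1C bytes_emitted=3
After char 5 ('U'=20): chars_in_quartet=2 acc=0x714 bytes_emitted=3
After char 6 ('c'=28): chars_in_quartet=3 acc=0x1C51C bytes_emitted=3
Padding '=': partial quartet acc=0x1C51C -> emit 71 47; bytes_emitted=5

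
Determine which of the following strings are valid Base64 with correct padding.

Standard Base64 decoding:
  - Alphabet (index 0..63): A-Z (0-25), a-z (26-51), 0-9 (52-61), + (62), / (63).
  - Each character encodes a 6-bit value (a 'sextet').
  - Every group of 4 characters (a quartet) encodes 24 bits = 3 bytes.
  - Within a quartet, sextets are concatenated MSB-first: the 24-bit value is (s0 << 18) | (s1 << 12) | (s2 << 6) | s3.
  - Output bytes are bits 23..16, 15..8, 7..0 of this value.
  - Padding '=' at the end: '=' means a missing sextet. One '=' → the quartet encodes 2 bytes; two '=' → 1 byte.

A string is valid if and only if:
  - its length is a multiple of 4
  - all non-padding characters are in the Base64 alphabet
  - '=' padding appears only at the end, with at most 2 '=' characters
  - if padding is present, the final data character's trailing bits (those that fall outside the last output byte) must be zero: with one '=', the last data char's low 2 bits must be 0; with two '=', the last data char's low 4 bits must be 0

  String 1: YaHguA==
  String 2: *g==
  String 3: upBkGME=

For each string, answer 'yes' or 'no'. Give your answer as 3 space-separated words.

String 1: 'YaHguA==' → valid
String 2: '*g==' → invalid (bad char(s): ['*'])
String 3: 'upBkGME=' → valid

Answer: yes no yes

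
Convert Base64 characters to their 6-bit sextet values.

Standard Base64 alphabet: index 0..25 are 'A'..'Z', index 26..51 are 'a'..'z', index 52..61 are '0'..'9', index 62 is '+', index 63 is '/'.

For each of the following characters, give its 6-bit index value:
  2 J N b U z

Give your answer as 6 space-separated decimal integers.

Answer: 54 9 13 27 20 51

Derivation:
'2': 0..9 range, 52 + ord('2') − ord('0') = 54
'J': A..Z range, ord('J') − ord('A') = 9
'N': A..Z range, ord('N') − ord('A') = 13
'b': a..z range, 26 + ord('b') − ord('a') = 27
'U': A..Z range, ord('U') − ord('A') = 20
'z': a..z range, 26 + ord('z') − ord('a') = 51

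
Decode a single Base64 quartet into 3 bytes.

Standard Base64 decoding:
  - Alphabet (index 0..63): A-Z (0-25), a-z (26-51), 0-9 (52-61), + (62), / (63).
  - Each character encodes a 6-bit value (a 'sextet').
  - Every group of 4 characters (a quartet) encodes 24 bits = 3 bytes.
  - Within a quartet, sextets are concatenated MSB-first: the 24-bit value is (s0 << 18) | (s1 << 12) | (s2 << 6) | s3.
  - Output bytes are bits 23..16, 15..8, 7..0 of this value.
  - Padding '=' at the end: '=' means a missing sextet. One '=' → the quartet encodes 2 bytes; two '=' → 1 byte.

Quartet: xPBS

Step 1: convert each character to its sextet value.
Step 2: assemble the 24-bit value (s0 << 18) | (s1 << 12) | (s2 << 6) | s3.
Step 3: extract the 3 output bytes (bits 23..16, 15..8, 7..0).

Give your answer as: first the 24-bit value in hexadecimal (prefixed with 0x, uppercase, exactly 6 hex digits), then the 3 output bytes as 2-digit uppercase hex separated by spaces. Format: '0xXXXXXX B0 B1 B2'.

Answer: 0xC4F052 C4 F0 52

Derivation:
Sextets: x=49, P=15, B=1, S=18
24-bit: (49<<18) | (15<<12) | (1<<6) | 18
      = 0xC40000 | 0x00F000 | 0x000040 | 0x000012
      = 0xC4F052
Bytes: (v>>16)&0xFF=C4, (v>>8)&0xFF=F0, v&0xFF=52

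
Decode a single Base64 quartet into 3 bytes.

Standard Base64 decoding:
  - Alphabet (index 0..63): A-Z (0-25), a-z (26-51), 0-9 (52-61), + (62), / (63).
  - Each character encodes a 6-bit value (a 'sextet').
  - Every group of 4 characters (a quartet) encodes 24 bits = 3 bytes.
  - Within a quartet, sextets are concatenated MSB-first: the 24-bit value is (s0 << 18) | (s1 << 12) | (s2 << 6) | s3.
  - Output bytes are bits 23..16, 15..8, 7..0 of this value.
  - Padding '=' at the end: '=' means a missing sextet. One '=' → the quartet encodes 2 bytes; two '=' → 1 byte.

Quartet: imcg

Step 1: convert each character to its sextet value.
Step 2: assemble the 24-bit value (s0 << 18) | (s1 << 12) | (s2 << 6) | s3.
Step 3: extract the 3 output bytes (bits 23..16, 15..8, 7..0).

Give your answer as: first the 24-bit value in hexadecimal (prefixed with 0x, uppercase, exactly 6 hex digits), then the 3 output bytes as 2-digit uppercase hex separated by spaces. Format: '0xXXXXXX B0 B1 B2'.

Answer: 0x8A6720 8A 67 20

Derivation:
Sextets: i=34, m=38, c=28, g=32
24-bit: (34<<18) | (38<<12) | (28<<6) | 32
      = 0x880000 | 0x026000 | 0x000700 | 0x000020
      = 0x8A6720
Bytes: (v>>16)&0xFF=8A, (v>>8)&0xFF=67, v&0xFF=20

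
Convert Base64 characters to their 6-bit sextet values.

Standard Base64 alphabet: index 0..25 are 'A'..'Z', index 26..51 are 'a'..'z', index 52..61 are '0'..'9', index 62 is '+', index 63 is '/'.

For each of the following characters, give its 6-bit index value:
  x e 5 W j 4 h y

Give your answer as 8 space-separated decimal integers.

'x': a..z range, 26 + ord('x') − ord('a') = 49
'e': a..z range, 26 + ord('e') − ord('a') = 30
'5': 0..9 range, 52 + ord('5') − ord('0') = 57
'W': A..Z range, ord('W') − ord('A') = 22
'j': a..z range, 26 + ord('j') − ord('a') = 35
'4': 0..9 range, 52 + ord('4') − ord('0') = 56
'h': a..z range, 26 + ord('h') − ord('a') = 33
'y': a..z range, 26 + ord('y') − ord('a') = 50

Answer: 49 30 57 22 35 56 33 50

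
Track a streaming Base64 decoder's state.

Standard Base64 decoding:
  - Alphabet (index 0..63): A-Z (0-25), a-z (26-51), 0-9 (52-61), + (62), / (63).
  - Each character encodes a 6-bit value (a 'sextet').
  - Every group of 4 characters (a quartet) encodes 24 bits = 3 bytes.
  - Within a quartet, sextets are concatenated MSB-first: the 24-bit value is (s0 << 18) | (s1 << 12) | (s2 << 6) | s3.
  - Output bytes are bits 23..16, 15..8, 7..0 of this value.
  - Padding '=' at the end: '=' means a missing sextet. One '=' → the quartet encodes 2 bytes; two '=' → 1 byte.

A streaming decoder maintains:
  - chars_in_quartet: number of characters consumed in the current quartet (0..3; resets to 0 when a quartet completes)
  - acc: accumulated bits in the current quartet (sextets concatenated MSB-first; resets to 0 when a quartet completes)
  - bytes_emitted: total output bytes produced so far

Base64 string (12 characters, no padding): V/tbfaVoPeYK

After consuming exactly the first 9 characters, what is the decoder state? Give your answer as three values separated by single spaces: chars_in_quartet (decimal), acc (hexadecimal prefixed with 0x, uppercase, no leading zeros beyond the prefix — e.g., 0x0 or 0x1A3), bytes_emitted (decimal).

After char 0 ('V'=21): chars_in_quartet=1 acc=0x15 bytes_emitted=0
After char 1 ('/'=63): chars_in_quartet=2 acc=0x57F bytes_emitted=0
After char 2 ('t'=45): chars_in_quartet=3 acc=0x15FED bytes_emitted=0
After char 3 ('b'=27): chars_in_quartet=4 acc=0x57FB5B -> emit 57 FB 5B, reset; bytes_emitted=3
After char 4 ('f'=31): chars_in_quartet=1 acc=0x1F bytes_emitted=3
After char 5 ('a'=26): chars_in_quartet=2 acc=0x7DA bytes_emitted=3
After char 6 ('V'=21): chars_in_quartet=3 acc=0x1F695 bytes_emitted=3
After char 7 ('o'=40): chars_in_quartet=4 acc=0x7DA568 -> emit 7D A5 68, reset; bytes_emitted=6
After char 8 ('P'=15): chars_in_quartet=1 acc=0xF bytes_emitted=6

Answer: 1 0xF 6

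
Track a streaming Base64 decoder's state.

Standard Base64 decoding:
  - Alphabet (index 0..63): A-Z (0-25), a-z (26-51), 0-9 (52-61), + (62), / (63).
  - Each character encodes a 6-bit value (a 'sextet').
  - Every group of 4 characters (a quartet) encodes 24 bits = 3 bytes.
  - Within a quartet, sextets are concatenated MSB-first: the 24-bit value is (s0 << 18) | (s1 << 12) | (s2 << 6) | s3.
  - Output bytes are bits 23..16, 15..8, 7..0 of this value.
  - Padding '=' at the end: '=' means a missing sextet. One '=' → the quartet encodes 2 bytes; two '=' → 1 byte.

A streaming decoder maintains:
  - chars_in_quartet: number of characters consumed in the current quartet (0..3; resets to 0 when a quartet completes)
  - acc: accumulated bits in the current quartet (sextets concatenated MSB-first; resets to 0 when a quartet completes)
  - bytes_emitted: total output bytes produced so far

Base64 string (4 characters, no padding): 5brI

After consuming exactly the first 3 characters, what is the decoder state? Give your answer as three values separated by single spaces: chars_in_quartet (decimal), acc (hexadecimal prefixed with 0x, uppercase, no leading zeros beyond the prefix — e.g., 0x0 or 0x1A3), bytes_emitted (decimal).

After char 0 ('5'=57): chars_in_quartet=1 acc=0x39 bytes_emitted=0
After char 1 ('b'=27): chars_in_quartet=2 acc=0xE5B bytes_emitted=0
After char 2 ('r'=43): chars_in_quartet=3 acc=0x396EB bytes_emitted=0

Answer: 3 0x396EB 0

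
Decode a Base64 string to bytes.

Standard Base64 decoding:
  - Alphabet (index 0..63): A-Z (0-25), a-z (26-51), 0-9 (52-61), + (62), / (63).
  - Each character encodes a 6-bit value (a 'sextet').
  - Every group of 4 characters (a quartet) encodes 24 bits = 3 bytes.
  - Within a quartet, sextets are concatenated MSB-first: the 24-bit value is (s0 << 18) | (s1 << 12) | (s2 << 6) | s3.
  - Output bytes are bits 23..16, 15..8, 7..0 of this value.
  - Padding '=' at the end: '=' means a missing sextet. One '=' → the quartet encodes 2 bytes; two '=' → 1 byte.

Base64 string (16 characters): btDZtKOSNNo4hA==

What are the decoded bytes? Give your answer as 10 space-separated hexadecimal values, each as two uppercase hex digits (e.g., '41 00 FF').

Answer: 6E D0 D9 B4 A3 92 34 DA 38 84

Derivation:
After char 0 ('b'=27): chars_in_quartet=1 acc=0x1B bytes_emitted=0
After char 1 ('t'=45): chars_in_quartet=2 acc=0x6ED bytes_emitted=0
After char 2 ('D'=3): chars_in_quartet=3 acc=0x1BB43 bytes_emitted=0
After char 3 ('Z'=25): chars_in_quartet=4 acc=0x6ED0D9 -> emit 6E D0 D9, reset; bytes_emitted=3
After char 4 ('t'=45): chars_in_quartet=1 acc=0x2D bytes_emitted=3
After char 5 ('K'=10): chars_in_quartet=2 acc=0xB4A bytes_emitted=3
After char 6 ('O'=14): chars_in_quartet=3 acc=0x2D28E bytes_emitted=3
After char 7 ('S'=18): chars_in_quartet=4 acc=0xB4A392 -> emit B4 A3 92, reset; bytes_emitted=6
After char 8 ('N'=13): chars_in_quartet=1 acc=0xD bytes_emitted=6
After char 9 ('N'=13): chars_in_quartet=2 acc=0x34D bytes_emitted=6
After char 10 ('o'=40): chars_in_quartet=3 acc=0xD368 bytes_emitted=6
After char 11 ('4'=56): chars_in_quartet=4 acc=0x34DA38 -> emit 34 DA 38, reset; bytes_emitted=9
After char 12 ('h'=33): chars_in_quartet=1 acc=0x21 bytes_emitted=9
After char 13 ('A'=0): chars_in_quartet=2 acc=0x840 bytes_emitted=9
Padding '==': partial quartet acc=0x840 -> emit 84; bytes_emitted=10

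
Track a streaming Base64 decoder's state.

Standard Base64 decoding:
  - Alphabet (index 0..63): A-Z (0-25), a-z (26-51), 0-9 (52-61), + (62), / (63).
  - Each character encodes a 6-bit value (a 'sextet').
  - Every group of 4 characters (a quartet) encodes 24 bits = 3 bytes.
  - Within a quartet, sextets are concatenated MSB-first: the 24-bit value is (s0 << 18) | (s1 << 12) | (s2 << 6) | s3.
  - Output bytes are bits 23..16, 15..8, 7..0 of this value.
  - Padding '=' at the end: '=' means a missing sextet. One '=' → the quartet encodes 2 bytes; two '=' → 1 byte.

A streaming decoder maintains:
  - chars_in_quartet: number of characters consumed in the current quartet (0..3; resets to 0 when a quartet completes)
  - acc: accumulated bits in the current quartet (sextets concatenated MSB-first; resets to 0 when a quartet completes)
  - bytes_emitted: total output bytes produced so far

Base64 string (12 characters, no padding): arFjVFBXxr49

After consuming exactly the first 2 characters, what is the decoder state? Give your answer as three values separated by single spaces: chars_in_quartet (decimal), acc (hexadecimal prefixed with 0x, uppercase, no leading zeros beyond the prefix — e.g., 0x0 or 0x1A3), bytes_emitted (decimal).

Answer: 2 0x6AB 0

Derivation:
After char 0 ('a'=26): chars_in_quartet=1 acc=0x1A bytes_emitted=0
After char 1 ('r'=43): chars_in_quartet=2 acc=0x6AB bytes_emitted=0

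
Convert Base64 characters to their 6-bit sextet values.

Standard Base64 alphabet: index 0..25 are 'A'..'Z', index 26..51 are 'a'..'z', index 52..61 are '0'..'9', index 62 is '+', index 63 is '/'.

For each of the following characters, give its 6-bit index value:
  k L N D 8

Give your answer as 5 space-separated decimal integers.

Answer: 36 11 13 3 60

Derivation:
'k': a..z range, 26 + ord('k') − ord('a') = 36
'L': A..Z range, ord('L') − ord('A') = 11
'N': A..Z range, ord('N') − ord('A') = 13
'D': A..Z range, ord('D') − ord('A') = 3
'8': 0..9 range, 52 + ord('8') − ord('0') = 60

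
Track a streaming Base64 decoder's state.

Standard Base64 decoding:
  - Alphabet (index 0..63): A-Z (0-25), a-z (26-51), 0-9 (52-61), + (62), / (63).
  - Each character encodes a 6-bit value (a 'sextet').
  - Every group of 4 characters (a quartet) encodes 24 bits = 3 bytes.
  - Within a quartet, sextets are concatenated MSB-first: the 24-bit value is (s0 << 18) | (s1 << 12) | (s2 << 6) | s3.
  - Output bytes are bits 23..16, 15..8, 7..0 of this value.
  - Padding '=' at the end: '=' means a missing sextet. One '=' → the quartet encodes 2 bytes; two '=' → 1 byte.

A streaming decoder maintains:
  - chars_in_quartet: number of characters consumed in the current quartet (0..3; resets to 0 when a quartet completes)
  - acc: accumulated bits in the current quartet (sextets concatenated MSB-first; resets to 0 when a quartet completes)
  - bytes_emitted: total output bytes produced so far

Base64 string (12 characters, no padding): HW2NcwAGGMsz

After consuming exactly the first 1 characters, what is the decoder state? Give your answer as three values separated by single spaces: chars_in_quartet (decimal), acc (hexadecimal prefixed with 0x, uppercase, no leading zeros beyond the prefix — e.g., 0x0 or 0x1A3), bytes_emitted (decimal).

Answer: 1 0x7 0

Derivation:
After char 0 ('H'=7): chars_in_quartet=1 acc=0x7 bytes_emitted=0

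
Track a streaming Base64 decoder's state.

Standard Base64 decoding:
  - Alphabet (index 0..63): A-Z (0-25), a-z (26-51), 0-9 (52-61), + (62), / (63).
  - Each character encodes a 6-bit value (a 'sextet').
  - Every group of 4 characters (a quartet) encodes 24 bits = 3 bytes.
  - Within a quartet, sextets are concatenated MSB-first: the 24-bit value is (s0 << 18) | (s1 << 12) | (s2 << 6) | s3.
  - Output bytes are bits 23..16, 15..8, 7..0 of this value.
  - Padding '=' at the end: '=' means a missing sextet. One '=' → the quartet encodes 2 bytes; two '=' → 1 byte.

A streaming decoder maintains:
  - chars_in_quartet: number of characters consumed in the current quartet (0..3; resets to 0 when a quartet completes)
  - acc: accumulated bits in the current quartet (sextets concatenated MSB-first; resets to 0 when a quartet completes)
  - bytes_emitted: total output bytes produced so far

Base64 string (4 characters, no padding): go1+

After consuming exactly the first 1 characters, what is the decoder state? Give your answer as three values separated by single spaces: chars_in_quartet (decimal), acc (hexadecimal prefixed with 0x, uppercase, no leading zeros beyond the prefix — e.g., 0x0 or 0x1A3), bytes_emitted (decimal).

Answer: 1 0x20 0

Derivation:
After char 0 ('g'=32): chars_in_quartet=1 acc=0x20 bytes_emitted=0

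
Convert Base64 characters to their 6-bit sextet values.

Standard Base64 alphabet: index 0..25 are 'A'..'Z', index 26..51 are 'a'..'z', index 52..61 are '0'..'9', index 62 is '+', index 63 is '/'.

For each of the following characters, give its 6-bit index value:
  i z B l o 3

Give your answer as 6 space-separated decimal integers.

Answer: 34 51 1 37 40 55

Derivation:
'i': a..z range, 26 + ord('i') − ord('a') = 34
'z': a..z range, 26 + ord('z') − ord('a') = 51
'B': A..Z range, ord('B') − ord('A') = 1
'l': a..z range, 26 + ord('l') − ord('a') = 37
'o': a..z range, 26 + ord('o') − ord('a') = 40
'3': 0..9 range, 52 + ord('3') − ord('0') = 55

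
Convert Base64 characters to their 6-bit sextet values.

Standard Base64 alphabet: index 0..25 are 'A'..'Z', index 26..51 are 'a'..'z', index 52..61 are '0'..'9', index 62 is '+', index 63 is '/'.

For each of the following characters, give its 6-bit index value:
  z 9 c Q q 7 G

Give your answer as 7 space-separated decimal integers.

'z': a..z range, 26 + ord('z') − ord('a') = 51
'9': 0..9 range, 52 + ord('9') − ord('0') = 61
'c': a..z range, 26 + ord('c') − ord('a') = 28
'Q': A..Z range, ord('Q') − ord('A') = 16
'q': a..z range, 26 + ord('q') − ord('a') = 42
'7': 0..9 range, 52 + ord('7') − ord('0') = 59
'G': A..Z range, ord('G') − ord('A') = 6

Answer: 51 61 28 16 42 59 6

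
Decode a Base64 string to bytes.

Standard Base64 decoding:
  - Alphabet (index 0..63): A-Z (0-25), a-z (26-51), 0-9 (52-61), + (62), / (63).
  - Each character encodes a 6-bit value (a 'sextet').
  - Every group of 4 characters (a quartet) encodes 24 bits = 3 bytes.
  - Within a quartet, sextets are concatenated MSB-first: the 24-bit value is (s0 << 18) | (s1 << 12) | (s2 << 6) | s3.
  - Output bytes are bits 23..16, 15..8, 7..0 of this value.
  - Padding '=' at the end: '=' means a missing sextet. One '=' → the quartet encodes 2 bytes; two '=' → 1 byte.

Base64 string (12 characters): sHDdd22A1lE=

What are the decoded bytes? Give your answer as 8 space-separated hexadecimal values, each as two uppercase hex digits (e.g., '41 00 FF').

Answer: B0 70 DD 77 6D 80 D6 51

Derivation:
After char 0 ('s'=44): chars_in_quartet=1 acc=0x2C bytes_emitted=0
After char 1 ('H'=7): chars_in_quartet=2 acc=0xB07 bytes_emitted=0
After char 2 ('D'=3): chars_in_quartet=3 acc=0x2C1C3 bytes_emitted=0
After char 3 ('d'=29): chars_in_quartet=4 acc=0xB070DD -> emit B0 70 DD, reset; bytes_emitted=3
After char 4 ('d'=29): chars_in_quartet=1 acc=0x1D bytes_emitted=3
After char 5 ('2'=54): chars_in_quartet=2 acc=0x776 bytes_emitted=3
After char 6 ('2'=54): chars_in_quartet=3 acc=0x1DDB6 bytes_emitted=3
After char 7 ('A'=0): chars_in_quartet=4 acc=0x776D80 -> emit 77 6D 80, reset; bytes_emitted=6
After char 8 ('1'=53): chars_in_quartet=1 acc=0x35 bytes_emitted=6
After char 9 ('l'=37): chars_in_quartet=2 acc=0xD65 bytes_emitted=6
After char 10 ('E'=4): chars_in_quartet=3 acc=0x35944 bytes_emitted=6
Padding '=': partial quartet acc=0x35944 -> emit D6 51; bytes_emitted=8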